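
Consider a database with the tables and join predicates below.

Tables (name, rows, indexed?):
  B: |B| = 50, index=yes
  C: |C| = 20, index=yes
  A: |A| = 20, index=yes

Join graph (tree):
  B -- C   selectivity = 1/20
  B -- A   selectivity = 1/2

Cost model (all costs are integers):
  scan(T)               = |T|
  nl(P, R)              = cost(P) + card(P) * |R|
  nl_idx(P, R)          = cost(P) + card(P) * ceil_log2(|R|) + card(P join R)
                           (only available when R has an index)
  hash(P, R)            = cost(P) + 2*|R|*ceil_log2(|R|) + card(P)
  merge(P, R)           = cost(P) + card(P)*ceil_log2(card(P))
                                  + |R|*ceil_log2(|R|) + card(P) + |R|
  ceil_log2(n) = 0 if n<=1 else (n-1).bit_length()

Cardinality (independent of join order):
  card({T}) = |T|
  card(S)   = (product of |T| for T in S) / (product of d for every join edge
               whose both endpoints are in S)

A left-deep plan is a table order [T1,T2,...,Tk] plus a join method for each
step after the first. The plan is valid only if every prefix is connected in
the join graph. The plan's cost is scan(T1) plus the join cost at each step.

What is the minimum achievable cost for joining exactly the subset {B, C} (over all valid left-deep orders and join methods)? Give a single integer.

190

Selinger DP over subsets of {B,C}:
  {B}: scan cost=50, card=50
  {C}: scan cost=20, card=20
  {BC}: card=50; try (B,nl_idx)→190, (C,hash)→300, (C,nl_idx)→350, (B,merge)→490, (C,merge)→520, (B,hash)→640 …(+2); best=190 via (B,nl_idx)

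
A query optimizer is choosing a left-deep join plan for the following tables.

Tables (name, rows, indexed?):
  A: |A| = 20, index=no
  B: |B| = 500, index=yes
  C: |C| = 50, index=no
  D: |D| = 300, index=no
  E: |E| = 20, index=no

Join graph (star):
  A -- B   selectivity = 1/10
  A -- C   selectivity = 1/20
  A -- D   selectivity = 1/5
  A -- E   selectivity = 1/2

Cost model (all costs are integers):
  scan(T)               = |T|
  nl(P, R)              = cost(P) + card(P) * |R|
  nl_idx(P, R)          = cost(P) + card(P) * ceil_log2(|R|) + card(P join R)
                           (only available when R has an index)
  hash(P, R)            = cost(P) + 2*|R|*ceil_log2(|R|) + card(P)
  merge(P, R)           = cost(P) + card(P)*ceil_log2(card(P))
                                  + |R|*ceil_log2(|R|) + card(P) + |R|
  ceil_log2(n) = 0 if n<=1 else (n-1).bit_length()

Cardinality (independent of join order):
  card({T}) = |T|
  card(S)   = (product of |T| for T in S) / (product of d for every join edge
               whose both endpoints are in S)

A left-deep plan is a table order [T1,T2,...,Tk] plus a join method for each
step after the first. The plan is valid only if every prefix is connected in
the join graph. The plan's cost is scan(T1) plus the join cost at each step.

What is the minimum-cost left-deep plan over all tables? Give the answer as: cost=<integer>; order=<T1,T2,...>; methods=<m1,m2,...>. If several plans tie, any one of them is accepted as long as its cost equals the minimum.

Selinger DP (subsets sized 1..n):
  {A}: scan cost=20, card=20
  {B}: scan cost=500, card=500
  {C}: scan cost=50, card=50
  {D}: scan cost=300, card=300
  {E}: scan cost=20, card=20
  {AB}: card=1000; try (B,nl_idx)→1200, (A,hash)→1200, (B,merge)→5140, (A,merge)→5620, (B,hash)→9040, (B,nl)→10020 …(+1); best=1200 via (B,nl_idx)
  {AC}: card=50; try (A,hash)→300, (C,merge)→490, (A,merge)→520, (C,hash)→640, (C,nl)→1020, (A,nl)→1050; best=300 via (A,hash)
  {AD}: card=1200; try (A,hash)→800, (D,merge)→3140, (A,merge)→3420, (D,hash)→5440, (D,nl)→6020, (A,nl)→6300; best=800 via (A,hash)
  {AE}: card=200; try (E,hash)→240, (A,hash)→240, (E,merge)→260, (A,merge)→260, (E,nl)→420, (A,nl)→420; best=240 via (E,hash)
  {ABC}: card=2500; try (C,hash)→2800, (B,nl_idx)→3250, (B,merge)→5650, (B,hash)→9350, (C,merge)→12550, (B,nl)→25300 …(+1); best=2800 via (C,hash)
  {ABD}: card=60000; try (D,hash)→7600, (B,hash)→11000, (D,merge)→15200, (B,merge)→20200, (B,nl_idx)→71600, (D,nl)→301200 …(+1); best=7600 via (D,hash)
  {ABE}: card=10000; try (E,hash)→2400, (B,merge)→7040, (B,hash)→9440, (B,nl_idx)→12040, (E,merge)→12320, (E,nl)→21200 …(+1); best=2400 via (E,hash)
  {ACD}: card=3000; try (C,hash)→2600, (D,merge)→3650, (D,hash)→5750, (D,nl)→15300, (C,merge)→15550, (C,nl)→60800; best=2600 via (C,hash)
  {ACE}: card=500; try (E,hash)→550, (E,merge)→770, (C,hash)→1040, (E,nl)→1300, (C,merge)→2390, (C,nl)→10240; best=550 via (E,hash)
  {ADE}: card=12000; try (E,hash)→2200, (D,merge)→5040, (D,hash)→5840, (E,merge)→15320, (E,nl)→24800, (D,nl)→60240; best=2200 via (E,hash)
  {ABCD}: card=150000; try (D,hash)→10700, (B,hash)→14600, (D,merge)→38300, (B,merge)→46600, (C,hash)→68200, (B,nl_idx)→179600 …(+4); best=10700 via (D,hash)
  {ABCE}: card=25000; try (E,hash)→5500, (B,hash)→10050, (B,merge)→10550, (C,hash)→13000, (B,nl_idx)→30050, (E,merge)→35420 …(+4); best=5500 via (E,hash)
  {ABDE}: card=600000; try (D,hash)→17800, (B,hash)→23200, (E,hash)→67800, (D,merge)→155400, (B,merge)→187200, (B,nl_idx)→710200 …(+4); best=17800 via (D,hash)
  {ACDE}: card=30000; try (E,hash)→5800, (D,hash)→6450, (D,merge)→8550, (C,hash)→14800, (E,merge)→41720, (E,nl)→62600 …(+3); best=5800 via (E,hash)
  {ABCDE}: card=1500000; try (D,hash)→35900, (B,hash)→44800, (E,hash)→160900, (D,merge)→408500, (B,merge)→490800, (C,hash)→618400 …(+7); best=35900 via (D,hash)

cost=35900; order=A,B,C,E,D; methods=nl_idx,hash,hash,hash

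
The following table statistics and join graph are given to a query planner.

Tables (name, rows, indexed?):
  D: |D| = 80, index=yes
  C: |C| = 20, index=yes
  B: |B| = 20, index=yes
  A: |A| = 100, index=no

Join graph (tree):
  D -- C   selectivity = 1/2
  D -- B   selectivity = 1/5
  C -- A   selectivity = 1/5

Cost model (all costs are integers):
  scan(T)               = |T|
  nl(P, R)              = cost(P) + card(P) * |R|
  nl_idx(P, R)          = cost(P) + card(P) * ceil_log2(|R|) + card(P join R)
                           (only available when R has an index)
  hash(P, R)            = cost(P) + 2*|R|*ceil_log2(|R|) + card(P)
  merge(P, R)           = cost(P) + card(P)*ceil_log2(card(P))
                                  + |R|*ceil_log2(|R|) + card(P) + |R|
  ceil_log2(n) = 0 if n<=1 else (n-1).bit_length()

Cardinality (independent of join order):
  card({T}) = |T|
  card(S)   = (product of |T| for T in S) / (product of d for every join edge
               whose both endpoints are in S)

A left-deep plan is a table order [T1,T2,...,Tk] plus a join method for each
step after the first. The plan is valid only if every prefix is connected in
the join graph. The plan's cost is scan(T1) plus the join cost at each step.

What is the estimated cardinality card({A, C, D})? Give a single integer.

16000

Tables in S: A(100), C(20), D(80)
Edges inside S: D-C(d=2), C-A(d=5)
numerator = 100 * 20 * 80 = 160000
denominator = 2 * 5 = 10
card(S) = 160000 / 10 = 16000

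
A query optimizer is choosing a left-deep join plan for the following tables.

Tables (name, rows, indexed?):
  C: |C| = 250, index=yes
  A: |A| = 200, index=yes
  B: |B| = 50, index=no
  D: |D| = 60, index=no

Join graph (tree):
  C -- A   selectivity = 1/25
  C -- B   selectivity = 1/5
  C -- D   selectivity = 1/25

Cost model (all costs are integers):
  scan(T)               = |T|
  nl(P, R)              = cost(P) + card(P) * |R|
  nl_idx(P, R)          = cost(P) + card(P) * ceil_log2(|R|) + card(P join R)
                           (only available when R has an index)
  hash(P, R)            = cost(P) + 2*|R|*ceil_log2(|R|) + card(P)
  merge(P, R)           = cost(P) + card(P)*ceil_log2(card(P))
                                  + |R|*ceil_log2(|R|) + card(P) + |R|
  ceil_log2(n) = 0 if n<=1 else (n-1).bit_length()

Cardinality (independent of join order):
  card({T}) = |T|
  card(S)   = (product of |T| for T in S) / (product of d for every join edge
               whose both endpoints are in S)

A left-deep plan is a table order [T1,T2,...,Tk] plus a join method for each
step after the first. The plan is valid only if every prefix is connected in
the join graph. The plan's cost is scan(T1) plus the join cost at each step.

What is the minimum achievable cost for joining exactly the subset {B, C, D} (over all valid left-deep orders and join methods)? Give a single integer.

Selinger DP over subsets of {B,C,D}:
  {C}: scan cost=250, card=250
  {B}: scan cost=50, card=50
  {D}: scan cost=60, card=60
  {BC}: card=2500; try (B,hash)→1100, (C,merge)→2650, (B,merge)→2850, (C,nl_idx)→2950, (C,hash)→4100, (C,nl)→12550 …(+1); best=1100 via (B,hash)
  {CD}: card=600; try (C,nl_idx)→1140, (D,hash)→1220, (C,merge)→2730, (D,merge)→2920, (C,hash)→4120, (C,nl)→15060 …(+1); best=1140 via (C,nl_idx)
  {BCD}: card=6000; try (B,hash)→2340, (D,hash)→4320, (B,merge)→8090, (B,nl)→31140, (D,merge)→34020, (D,nl)→151100; best=2340 via (B,hash)

2340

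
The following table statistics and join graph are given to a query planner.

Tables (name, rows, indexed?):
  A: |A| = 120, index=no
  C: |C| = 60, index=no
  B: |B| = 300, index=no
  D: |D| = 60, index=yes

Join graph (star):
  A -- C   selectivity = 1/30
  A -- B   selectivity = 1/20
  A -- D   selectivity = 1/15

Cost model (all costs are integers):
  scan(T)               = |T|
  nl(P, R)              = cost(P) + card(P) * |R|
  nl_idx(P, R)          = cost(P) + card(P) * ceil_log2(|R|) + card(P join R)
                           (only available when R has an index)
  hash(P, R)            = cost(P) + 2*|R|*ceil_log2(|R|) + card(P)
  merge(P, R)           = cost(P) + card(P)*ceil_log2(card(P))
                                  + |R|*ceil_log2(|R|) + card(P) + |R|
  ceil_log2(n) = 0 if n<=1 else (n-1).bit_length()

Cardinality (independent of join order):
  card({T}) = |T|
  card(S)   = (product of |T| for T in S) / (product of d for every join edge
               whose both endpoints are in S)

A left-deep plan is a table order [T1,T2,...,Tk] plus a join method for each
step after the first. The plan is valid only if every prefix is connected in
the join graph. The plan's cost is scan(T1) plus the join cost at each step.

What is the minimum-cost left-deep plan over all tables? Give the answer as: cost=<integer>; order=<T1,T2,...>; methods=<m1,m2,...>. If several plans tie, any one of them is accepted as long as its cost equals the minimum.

Selinger DP (subsets sized 1..n):
  {A}: scan cost=120, card=120
  {C}: scan cost=60, card=60
  {B}: scan cost=300, card=300
  {D}: scan cost=60, card=60
  {AC}: card=240; try (C,hash)→960, (A,merge)→1440, (C,merge)→1500, (A,hash)→1800, (A,nl)→7260, (C,nl)→7320; best=960 via (C,hash)
  {AB}: card=1800; try (A,hash)→2280, (B,merge)→4080, (A,merge)→4260, (B,hash)→5640, (B,nl)→36120, (A,nl)→36300; best=2280 via (A,hash)
  {AD}: card=480; try (D,hash)→960, (D,nl_idx)→1320, (A,merge)→1440, (D,merge)→1500, (A,hash)→1800, (A,nl)→7260 …(+1); best=960 via (D,hash)
  {ABC}: card=3600; try (C,hash)→4800, (B,merge)→6120, (B,hash)→6600, (C,merge)→24300, (B,nl)→72960, (C,nl)→110280; best=4800 via (C,hash)
  {ACD}: card=960; try (D,hash)→1920, (C,hash)→2160, (D,nl_idx)→3360, (D,merge)→3540, (C,merge)→6180, (D,nl)→15360 …(+1); best=1920 via (D,hash)
  {ABD}: card=7200; try (D,hash)→4800, (B,hash)→6840, (B,merge)→8760, (D,nl_idx)→20280, (D,merge)→24300, (D,nl)→110280 …(+1); best=4800 via (D,hash)
  {ABCD}: card=14400; try (B,hash)→8280, (D,hash)→9120, (C,hash)→12720, (B,merge)→15480, (D,nl_idx)→40800, (D,merge)→52020 …(+4); best=8280 via (B,hash)

cost=8280; order=A,C,D,B; methods=hash,hash,hash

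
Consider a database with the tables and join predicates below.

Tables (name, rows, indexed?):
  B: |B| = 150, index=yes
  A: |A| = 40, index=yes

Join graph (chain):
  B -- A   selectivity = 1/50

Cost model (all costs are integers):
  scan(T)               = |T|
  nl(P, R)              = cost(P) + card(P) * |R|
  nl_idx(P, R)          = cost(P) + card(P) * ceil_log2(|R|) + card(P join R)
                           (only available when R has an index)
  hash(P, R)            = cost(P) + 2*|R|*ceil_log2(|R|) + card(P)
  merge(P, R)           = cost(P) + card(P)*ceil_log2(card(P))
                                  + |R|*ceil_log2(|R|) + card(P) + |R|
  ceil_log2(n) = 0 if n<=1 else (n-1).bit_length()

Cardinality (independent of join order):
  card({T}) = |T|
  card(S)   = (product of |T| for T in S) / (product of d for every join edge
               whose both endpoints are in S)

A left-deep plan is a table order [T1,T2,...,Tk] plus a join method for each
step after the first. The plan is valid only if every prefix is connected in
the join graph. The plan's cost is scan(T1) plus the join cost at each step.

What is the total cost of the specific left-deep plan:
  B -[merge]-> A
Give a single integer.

step 1: scan B: cost=150, card=150
step 2: join A via merge
    card(P join A) = 150*40/(50) = 120
    cost = 150 + 150*8 + 40*6 + 150 + 40 = 1780

1780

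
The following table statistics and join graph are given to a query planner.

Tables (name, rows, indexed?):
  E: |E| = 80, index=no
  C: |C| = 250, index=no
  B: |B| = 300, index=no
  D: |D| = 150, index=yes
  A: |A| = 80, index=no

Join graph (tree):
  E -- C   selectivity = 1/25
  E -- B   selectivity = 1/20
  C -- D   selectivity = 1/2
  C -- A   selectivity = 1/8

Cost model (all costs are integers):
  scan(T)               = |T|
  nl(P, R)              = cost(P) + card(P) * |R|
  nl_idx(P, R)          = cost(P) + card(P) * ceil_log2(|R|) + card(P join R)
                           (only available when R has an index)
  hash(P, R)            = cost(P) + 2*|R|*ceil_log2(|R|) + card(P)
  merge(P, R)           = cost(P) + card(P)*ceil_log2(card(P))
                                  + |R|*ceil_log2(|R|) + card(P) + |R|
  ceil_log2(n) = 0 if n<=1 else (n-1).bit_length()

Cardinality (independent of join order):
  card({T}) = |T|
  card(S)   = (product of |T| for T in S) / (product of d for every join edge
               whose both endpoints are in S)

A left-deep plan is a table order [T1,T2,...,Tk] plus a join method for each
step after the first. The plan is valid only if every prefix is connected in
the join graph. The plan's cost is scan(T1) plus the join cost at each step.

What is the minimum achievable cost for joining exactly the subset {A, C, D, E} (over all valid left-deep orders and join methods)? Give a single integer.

Selinger DP over subsets of {A,C,D,E}:
  {E}: scan cost=80, card=80
  {C}: scan cost=250, card=250
  {D}: scan cost=150, card=150
  {A}: scan cost=80, card=80
  {CE}: card=800; try (E,hash)→1620, (C,merge)→2970, (E,merge)→3140, (C,hash)→4160, (C,nl)→20080, (E,nl)→20250; best=1620 via (E,hash)
  {CD}: card=18750; try (D,hash)→2900, (C,merge)→3750, (D,merge)→3850, (C,hash)→4300, (D,nl_idx)→21000, (C,nl)→37650 …(+1); best=2900 via (D,hash)
  {AC}: card=2500; try (A,hash)→1620, (C,merge)→2970, (A,merge)→3140, (C,hash)→4160, (C,nl)→20080, (A,nl)→20250; best=1620 via (A,hash)
  {CDE}: card=60000; try (D,hash)→4820, (D,merge)→11770, (E,hash)→22770, (D,nl_idx)→68020, (D,nl)→121620, (E,merge)→303540 …(+1); best=4820 via (D,hash)
  {ACE}: card=8000; try (A,hash)→3540, (E,hash)→5240, (A,merge)→11060, (E,merge)→34760, (A,nl)→65620, (E,nl)→201620; best=3540 via (A,hash)
  {ACD}: card=187500; try (D,hash)→6520, (A,hash)→22770, (D,merge)→35470, (D,nl_idx)→209120, (A,merge)→303540, (D,nl)→376620 …(+1); best=6520 via (D,hash)
  {ACDE}: card=600000; try (D,hash)→13940, (A,hash)→65940, (D,merge)→116890, (E,hash)→195140, (D,nl_idx)→667540, (A,merge)→1025460 …(+4); best=13940 via (D,hash)

13940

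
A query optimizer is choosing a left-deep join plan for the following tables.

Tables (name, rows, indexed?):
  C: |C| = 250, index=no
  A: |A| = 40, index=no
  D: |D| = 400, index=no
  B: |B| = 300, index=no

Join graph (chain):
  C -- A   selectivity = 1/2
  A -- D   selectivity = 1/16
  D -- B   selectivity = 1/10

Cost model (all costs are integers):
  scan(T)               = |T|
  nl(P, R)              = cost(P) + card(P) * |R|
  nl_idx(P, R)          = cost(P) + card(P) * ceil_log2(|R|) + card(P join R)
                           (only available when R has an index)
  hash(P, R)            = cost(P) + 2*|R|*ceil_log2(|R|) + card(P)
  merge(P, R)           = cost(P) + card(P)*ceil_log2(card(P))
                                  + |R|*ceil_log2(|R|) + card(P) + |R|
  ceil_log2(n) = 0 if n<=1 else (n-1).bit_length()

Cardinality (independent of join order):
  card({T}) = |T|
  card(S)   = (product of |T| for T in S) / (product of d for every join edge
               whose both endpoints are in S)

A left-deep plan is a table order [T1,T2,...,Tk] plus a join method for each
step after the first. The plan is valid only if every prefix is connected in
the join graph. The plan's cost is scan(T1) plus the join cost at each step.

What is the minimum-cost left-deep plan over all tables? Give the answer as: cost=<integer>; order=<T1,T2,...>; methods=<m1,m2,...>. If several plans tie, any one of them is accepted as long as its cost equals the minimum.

Selinger DP (subsets sized 1..n):
  {C}: scan cost=250, card=250
  {A}: scan cost=40, card=40
  {D}: scan cost=400, card=400
  {B}: scan cost=300, card=300
  {AC}: card=5000; try (A,hash)→980, (C,merge)→2570, (A,merge)→2780, (C,hash)→4080, (C,nl)→10040, (A,nl)→10250; best=980 via (A,hash)
  {AD}: card=1000; try (A,hash)→1280, (D,merge)→4320, (A,merge)→4680, (D,hash)→7280, (D,nl)→16040, (A,nl)→16400; best=1280 via (A,hash)
  {BD}: card=12000; try (B,hash)→6200, (D,merge)→7300, (B,merge)→7400, (D,hash)→7800, (D,nl)→120300, (B,nl)→120400; best=6200 via (B,hash)
  {ACD}: card=125000; try (C,hash)→6280, (D,hash)→13180, (C,merge)→14530, (D,merge)→74980, (C,nl)→251280, (D,nl)→2000980; best=6280 via (C,hash)
  {ABD}: card=30000; try (B,hash)→7680, (B,merge)→15280, (A,hash)→18680, (A,merge)→186480, (B,nl)→301280, (A,nl)→486200; best=7680 via (B,hash)
  {ABCD}: card=3750000; try (C,hash)→41680, (B,hash)→136680, (C,merge)→489930, (B,merge)→2259280, (C,nl)→7507680, (B,nl)→37506280; best=41680 via (C,hash)

cost=41680; order=D,A,B,C; methods=hash,hash,hash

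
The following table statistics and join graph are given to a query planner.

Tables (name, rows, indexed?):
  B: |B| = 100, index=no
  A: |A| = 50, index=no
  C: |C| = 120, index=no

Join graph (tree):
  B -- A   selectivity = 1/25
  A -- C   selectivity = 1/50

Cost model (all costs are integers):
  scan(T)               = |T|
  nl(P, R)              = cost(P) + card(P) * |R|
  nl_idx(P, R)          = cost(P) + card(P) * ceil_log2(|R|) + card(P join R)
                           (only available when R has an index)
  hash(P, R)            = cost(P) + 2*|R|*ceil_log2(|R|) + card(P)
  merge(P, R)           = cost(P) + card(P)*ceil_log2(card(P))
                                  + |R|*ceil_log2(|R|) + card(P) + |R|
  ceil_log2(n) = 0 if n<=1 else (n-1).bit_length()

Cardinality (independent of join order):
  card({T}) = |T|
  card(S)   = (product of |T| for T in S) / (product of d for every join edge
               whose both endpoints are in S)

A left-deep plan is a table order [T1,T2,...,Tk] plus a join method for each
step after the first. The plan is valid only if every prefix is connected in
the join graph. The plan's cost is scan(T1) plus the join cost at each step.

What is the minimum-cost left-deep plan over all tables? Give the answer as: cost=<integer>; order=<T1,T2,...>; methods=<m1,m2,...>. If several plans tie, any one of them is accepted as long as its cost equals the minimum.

cost=2360; order=C,A,B; methods=hash,hash

Selinger DP (subsets sized 1..n):
  {B}: scan cost=100, card=100
  {A}: scan cost=50, card=50
  {C}: scan cost=120, card=120
  {AB}: card=200; try (A,hash)→800, (B,merge)→1200, (A,merge)→1250, (B,hash)→1500, (B,nl)→5050, (A,nl)→5100; best=800 via (A,hash)
  {AC}: card=120; try (A,hash)→840, (C,merge)→1360, (A,merge)→1430, (C,hash)→1780, (C,nl)→6050, (A,nl)→6120; best=840 via (A,hash)
  {ABC}: card=480; try (B,hash)→2360, (B,merge)→2600, (C,hash)→2680, (C,merge)→3560, (B,nl)→12840, (C,nl)→24800; best=2360 via (B,hash)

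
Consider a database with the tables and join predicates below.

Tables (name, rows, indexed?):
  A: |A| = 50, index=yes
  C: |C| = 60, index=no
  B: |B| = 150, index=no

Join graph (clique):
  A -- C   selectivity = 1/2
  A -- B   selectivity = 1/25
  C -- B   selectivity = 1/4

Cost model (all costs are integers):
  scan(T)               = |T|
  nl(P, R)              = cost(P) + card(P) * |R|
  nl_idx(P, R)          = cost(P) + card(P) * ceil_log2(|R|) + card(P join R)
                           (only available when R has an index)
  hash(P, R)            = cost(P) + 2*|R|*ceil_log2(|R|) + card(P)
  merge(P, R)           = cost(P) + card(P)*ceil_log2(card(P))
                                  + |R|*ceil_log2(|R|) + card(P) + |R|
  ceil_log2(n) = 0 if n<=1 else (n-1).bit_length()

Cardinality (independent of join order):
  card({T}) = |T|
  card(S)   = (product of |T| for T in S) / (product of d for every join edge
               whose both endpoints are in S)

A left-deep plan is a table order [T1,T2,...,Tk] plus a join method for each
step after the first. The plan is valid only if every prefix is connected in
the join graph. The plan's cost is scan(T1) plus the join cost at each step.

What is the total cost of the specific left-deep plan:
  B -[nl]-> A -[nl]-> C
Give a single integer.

25650

step 1: scan B: cost=150, card=150
step 2: join A via nl
    card(P join A) = 150*50/(25) = 300
    cost = 150 + 150*50 = 7650
step 3: join C via nl
    card(P join C) = 300*60/(2*4) = 2250
    cost = 7650 + 300*60 = 25650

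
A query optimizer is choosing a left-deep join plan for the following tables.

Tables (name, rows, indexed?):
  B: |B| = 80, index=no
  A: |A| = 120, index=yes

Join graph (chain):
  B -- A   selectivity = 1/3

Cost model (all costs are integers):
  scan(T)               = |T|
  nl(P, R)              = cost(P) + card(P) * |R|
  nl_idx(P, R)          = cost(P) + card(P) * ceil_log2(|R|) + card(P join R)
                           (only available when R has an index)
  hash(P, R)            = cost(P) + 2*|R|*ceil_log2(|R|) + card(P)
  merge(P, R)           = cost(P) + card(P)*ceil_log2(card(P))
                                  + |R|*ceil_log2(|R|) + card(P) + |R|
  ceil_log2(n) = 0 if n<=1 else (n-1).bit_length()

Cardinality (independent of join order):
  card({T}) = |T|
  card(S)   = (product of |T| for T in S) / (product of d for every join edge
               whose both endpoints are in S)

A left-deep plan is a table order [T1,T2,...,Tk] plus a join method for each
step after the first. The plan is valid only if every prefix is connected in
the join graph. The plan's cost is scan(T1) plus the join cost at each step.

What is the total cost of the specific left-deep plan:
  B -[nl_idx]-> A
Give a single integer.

3840

step 1: scan B: cost=80, card=80
step 2: join A via nl_idx
    card(P join A) = 80*120/(3) = 3200
    cost = 80 + 80*7 + 3200 = 3840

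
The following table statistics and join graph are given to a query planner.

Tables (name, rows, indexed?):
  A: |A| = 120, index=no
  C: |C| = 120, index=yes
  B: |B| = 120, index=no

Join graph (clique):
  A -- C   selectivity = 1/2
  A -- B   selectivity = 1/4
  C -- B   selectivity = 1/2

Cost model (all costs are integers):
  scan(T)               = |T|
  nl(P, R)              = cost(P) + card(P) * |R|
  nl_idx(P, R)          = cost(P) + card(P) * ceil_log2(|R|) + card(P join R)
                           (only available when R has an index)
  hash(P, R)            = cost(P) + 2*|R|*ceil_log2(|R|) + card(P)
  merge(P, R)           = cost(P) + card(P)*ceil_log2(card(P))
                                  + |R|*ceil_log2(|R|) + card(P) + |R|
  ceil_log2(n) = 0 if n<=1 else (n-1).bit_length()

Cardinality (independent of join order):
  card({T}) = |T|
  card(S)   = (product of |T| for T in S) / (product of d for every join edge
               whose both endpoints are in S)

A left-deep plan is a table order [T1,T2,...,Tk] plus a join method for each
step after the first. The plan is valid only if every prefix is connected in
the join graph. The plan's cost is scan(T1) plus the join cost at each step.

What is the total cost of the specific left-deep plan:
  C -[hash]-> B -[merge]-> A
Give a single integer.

103680

step 1: scan C: cost=120, card=120
step 2: join B via hash
    card(P join B) = 120*120/(2) = 7200
    cost = 120 + 2*120*7 + 120 = 1920
step 3: join A via merge
    card(P join A) = 7200*120/(2*4) = 108000
    cost = 1920 + 7200*13 + 120*7 + 7200 + 120 = 103680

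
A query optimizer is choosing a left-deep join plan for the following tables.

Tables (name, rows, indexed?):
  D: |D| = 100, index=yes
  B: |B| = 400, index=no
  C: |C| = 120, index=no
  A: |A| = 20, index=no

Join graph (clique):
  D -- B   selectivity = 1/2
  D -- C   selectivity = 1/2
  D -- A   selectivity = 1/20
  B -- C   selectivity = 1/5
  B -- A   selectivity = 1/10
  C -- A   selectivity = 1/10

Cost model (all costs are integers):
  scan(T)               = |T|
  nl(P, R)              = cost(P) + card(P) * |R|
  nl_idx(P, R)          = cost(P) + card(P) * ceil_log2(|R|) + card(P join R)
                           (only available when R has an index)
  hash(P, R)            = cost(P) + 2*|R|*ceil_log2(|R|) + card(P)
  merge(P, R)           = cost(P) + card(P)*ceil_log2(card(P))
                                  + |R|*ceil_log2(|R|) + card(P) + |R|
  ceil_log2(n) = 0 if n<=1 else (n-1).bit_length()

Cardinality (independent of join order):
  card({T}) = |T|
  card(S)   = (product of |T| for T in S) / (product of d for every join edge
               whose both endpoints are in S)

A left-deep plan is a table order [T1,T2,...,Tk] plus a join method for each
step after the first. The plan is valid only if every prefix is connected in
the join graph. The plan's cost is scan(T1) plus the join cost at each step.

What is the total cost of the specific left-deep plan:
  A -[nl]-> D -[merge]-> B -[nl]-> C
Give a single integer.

step 1: scan A: cost=20, card=20
step 2: join D via nl
    card(P join D) = 20*100/(20) = 100
    cost = 20 + 20*100 = 2020
step 3: join B via merge
    card(P join B) = 100*400/(2*10) = 2000
    cost = 2020 + 100*7 + 400*9 + 100 + 400 = 6820
step 4: join C via nl
    card(P join C) = 2000*120/(2*5*10) = 2400
    cost = 6820 + 2000*120 = 246820

246820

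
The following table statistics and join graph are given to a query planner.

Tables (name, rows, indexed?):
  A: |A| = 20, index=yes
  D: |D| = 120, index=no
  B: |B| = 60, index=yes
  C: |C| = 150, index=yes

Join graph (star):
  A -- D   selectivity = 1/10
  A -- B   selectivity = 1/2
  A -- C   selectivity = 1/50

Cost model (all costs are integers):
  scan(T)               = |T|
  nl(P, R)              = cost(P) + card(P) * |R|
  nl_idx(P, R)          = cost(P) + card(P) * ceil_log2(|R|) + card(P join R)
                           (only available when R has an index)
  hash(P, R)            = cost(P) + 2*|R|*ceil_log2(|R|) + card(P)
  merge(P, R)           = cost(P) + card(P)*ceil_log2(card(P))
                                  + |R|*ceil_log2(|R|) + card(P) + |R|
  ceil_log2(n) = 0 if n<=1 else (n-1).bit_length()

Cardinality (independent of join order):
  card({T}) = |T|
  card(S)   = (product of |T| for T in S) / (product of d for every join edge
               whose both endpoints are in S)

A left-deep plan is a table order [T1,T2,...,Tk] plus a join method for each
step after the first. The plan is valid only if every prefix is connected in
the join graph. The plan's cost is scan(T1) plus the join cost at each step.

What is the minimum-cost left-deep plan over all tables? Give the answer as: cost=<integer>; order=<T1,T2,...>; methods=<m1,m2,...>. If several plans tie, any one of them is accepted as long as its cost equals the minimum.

Selinger DP (subsets sized 1..n):
  {A}: scan cost=20, card=20
  {D}: scan cost=120, card=120
  {B}: scan cost=60, card=60
  {C}: scan cost=150, card=150
  {AD}: card=240; try (A,hash)→440, (A,nl_idx)→960, (D,merge)→1100, (A,merge)→1200, (D,hash)→1720, (D,nl)→2420 …(+1); best=440 via (A,hash)
  {AB}: card=600; try (A,hash)→320, (B,merge)→560, (A,merge)→600, (B,nl_idx)→740, (B,hash)→760, (A,nl_idx)→960 …(+2); best=320 via (A,hash)
  {AC}: card=60; try (C,nl_idx)→240, (A,hash)→500, (A,nl_idx)→960, (C,merge)→1490, (A,merge)→1620, (C,hash)→2440 …(+2); best=240 via (C,nl_idx)
  {ABD}: card=7200; try (B,hash)→1400, (D,hash)→2600, (B,merge)→3020, (D,merge)→7880, (B,nl_idx)→9080, (B,nl)→14840 …(+1); best=1400 via (B,hash)
  {ACD}: card=720; try (D,merge)→1620, (D,hash)→1980, (C,hash)→3080, (C,nl_idx)→3080, (C,merge)→3950, (D,nl)→7440 …(+1); best=1620 via (D,merge)
  {ABC}: card=1800; try (B,hash)→1020, (B,merge)→1080, (B,nl_idx)→2400, (C,hash)→3320, (B,nl)→3840, (C,nl_idx)→6920 …(+2); best=1020 via (B,hash)
  {ABCD}: card=21600; try (B,hash)→3060, (D,hash)→4500, (B,merge)→9960, (C,hash)→11000, (D,merge)→23580, (B,nl_idx)→27540 …(+5); best=3060 via (B,hash)

cost=3060; order=A,C,D,B; methods=nl_idx,merge,hash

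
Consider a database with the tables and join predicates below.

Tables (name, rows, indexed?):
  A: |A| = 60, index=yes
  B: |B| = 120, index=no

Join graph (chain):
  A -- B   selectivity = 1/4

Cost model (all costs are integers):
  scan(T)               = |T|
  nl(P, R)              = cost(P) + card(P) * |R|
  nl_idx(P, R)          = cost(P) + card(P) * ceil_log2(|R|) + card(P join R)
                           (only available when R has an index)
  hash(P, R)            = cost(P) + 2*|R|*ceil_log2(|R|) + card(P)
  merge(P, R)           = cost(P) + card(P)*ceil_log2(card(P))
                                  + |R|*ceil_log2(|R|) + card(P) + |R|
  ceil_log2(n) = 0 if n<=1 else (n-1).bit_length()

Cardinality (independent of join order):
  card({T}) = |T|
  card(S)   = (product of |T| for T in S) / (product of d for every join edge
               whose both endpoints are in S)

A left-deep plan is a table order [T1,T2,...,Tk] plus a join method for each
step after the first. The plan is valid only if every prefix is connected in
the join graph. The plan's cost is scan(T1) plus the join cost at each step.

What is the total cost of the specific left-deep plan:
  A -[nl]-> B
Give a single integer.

7260

step 1: scan A: cost=60, card=60
step 2: join B via nl
    card(P join B) = 60*120/(4) = 1800
    cost = 60 + 60*120 = 7260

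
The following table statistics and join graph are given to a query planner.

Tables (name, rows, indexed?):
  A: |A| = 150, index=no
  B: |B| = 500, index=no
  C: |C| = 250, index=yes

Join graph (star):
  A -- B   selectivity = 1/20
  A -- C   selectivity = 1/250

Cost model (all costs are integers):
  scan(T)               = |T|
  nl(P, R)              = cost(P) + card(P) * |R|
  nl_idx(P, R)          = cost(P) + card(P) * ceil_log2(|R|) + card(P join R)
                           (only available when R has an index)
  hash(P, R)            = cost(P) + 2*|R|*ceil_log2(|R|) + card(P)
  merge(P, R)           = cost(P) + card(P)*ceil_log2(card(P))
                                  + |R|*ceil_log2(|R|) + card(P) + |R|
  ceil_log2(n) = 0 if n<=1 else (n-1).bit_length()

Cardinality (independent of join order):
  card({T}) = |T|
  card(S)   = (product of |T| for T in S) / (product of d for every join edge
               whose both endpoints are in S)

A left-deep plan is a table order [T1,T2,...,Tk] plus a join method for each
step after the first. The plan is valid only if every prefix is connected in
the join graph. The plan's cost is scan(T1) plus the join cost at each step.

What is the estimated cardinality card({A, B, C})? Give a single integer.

3750

Tables in S: A(150), B(500), C(250)
Edges inside S: A-B(d=20), A-C(d=250)
numerator = 150 * 500 * 250 = 18750000
denominator = 20 * 250 = 5000
card(S) = 18750000 / 5000 = 3750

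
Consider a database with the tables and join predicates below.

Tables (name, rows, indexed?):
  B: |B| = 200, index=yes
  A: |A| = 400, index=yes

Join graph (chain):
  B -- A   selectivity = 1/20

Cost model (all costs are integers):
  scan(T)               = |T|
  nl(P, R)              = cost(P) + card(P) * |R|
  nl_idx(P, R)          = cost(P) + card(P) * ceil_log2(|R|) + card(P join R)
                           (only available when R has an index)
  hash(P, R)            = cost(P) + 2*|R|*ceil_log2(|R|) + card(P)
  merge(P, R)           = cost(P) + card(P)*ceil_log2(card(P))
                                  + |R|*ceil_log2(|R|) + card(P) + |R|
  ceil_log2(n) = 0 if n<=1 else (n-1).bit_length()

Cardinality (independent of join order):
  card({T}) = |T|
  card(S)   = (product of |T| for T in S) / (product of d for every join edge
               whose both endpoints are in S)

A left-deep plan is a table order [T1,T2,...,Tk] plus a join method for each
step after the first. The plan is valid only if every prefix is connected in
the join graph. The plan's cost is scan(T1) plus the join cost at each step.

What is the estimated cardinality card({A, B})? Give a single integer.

Tables in S: A(400), B(200)
Edges inside S: B-A(d=20)
numerator = 400 * 200 = 80000
denominator = 20 = 20
card(S) = 80000 / 20 = 4000

4000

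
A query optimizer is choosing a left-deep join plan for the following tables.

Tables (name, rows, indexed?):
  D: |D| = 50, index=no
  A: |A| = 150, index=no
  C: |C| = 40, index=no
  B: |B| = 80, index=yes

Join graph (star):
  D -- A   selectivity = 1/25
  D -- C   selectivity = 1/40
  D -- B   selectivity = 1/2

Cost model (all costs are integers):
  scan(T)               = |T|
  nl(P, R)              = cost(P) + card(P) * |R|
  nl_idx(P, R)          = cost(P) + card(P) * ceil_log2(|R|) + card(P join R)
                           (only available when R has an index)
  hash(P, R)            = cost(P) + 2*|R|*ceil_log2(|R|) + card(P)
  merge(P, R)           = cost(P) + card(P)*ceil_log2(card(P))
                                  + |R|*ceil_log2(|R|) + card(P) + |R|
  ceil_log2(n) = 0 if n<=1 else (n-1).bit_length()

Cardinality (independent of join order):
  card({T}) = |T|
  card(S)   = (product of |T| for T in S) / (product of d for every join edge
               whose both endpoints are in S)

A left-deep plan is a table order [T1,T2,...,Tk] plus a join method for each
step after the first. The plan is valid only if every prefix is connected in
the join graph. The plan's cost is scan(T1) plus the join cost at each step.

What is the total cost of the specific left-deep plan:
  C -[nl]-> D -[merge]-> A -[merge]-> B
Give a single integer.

7380

step 1: scan C: cost=40, card=40
step 2: join D via nl
    card(P join D) = 40*50/(40) = 50
    cost = 40 + 40*50 = 2040
step 3: join A via merge
    card(P join A) = 50*150/(25) = 300
    cost = 2040 + 50*6 + 150*8 + 50 + 150 = 3740
step 4: join B via merge
    card(P join B) = 300*80/(2) = 12000
    cost = 3740 + 300*9 + 80*7 + 300 + 80 = 7380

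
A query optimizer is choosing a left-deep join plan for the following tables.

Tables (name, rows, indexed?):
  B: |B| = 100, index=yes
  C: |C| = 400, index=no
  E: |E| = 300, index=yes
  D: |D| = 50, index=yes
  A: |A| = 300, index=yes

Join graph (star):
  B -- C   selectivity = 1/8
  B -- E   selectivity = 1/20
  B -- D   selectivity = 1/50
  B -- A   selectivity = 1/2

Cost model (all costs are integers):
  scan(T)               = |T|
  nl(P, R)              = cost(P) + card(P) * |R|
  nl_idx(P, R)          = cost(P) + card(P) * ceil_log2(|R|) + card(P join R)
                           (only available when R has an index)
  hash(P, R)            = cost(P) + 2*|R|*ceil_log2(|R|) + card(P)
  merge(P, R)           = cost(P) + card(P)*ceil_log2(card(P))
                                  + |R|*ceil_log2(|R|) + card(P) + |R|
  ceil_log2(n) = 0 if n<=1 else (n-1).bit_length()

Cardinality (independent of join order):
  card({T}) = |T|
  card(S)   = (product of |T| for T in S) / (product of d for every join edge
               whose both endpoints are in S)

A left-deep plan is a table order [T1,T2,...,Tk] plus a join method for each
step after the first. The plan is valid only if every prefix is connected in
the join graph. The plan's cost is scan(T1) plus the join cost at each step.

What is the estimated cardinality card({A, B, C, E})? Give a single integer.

11250000

Tables in S: A(300), B(100), C(400), E(300)
Edges inside S: B-C(d=8), B-E(d=20), B-A(d=2)
numerator = 300 * 100 * 400 * 300 = 3600000000
denominator = 8 * 20 * 2 = 320
card(S) = 3600000000 / 320 = 11250000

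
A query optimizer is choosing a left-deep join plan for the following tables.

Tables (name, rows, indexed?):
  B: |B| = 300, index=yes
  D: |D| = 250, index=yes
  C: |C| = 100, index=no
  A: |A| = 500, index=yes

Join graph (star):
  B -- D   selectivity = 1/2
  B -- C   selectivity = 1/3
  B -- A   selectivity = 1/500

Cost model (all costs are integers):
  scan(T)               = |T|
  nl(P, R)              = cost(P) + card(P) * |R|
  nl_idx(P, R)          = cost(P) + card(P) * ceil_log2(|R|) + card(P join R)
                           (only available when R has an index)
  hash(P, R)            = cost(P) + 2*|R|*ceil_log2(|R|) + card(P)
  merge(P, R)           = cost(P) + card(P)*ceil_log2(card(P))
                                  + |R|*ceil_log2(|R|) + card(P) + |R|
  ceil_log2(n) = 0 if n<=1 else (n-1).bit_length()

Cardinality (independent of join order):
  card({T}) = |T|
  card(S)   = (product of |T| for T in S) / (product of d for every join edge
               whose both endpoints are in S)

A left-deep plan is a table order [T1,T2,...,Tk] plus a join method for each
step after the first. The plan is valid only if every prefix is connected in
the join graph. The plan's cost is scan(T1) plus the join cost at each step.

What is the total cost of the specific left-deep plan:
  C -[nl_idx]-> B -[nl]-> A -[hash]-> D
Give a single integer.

step 1: scan C: cost=100, card=100
step 2: join B via nl_idx
    card(P join B) = 100*300/(3) = 10000
    cost = 100 + 100*9 + 10000 = 11000
step 3: join A via nl
    card(P join A) = 10000*500/(500) = 10000
    cost = 11000 + 10000*500 = 5011000
step 4: join D via hash
    card(P join D) = 10000*250/(2) = 1250000
    cost = 5011000 + 2*250*8 + 10000 = 5025000

5025000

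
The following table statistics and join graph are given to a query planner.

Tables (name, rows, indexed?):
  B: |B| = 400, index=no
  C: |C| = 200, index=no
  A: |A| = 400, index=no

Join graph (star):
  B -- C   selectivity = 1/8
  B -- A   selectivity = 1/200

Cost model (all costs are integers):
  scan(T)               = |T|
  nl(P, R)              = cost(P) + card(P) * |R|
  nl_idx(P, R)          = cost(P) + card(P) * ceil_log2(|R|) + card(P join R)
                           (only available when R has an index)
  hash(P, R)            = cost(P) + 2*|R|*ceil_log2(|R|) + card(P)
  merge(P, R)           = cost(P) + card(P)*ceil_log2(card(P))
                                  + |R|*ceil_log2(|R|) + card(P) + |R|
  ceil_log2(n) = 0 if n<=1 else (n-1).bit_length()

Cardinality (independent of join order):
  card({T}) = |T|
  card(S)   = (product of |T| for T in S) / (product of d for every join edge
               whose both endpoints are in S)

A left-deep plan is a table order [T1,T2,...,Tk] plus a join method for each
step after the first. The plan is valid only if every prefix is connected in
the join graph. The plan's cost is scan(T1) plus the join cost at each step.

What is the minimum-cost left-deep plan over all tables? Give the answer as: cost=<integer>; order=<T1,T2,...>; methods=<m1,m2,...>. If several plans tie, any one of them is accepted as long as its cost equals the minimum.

Selinger DP (subsets sized 1..n):
  {B}: scan cost=400, card=400
  {C}: scan cost=200, card=200
  {A}: scan cost=400, card=400
  {BC}: card=10000; try (C,hash)→4000, (B,merge)→6000, (C,merge)→6200, (B,hash)→7600, (B,nl)→80200, (C,nl)→80400; best=4000 via (C,hash)
  {AB}: card=800; try (B,hash)→8000, (A,hash)→8000, (B,merge)→8400, (A,merge)→8400, (B,nl)→160400, (A,nl)→160400; best=8000 via (B,hash)
  {ABC}: card=20000; try (C,hash)→12000, (C,merge)→18600, (A,hash)→21200, (A,merge)→158000, (C,nl)→168000, (A,nl)→4004000; best=12000 via (C,hash)

cost=12000; order=A,B,C; methods=hash,hash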